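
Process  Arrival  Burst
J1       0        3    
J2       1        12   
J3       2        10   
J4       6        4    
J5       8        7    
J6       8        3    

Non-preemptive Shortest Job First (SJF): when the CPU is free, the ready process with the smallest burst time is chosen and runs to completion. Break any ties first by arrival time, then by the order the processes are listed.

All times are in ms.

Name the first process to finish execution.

J1

Schedule: | J1 0-3 | J3 3-13 | J6 13-16 | J4 16-20 | J5 20-27 | J2 27-39 |
Completion: J1=3  J2=39  J3=13  J4=20  J5=27  J6=16
Finish order: J1 → J3 → J6 → J4 → J5 → J2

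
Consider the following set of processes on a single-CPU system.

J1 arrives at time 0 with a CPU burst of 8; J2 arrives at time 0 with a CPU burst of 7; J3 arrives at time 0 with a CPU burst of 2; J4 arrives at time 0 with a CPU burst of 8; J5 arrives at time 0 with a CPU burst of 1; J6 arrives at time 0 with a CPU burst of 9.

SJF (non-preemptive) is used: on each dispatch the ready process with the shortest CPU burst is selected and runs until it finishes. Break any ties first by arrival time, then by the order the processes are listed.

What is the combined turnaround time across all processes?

93

Schedule: | J5 0-1 | J3 1-3 | J2 3-10 | J1 10-18 | J4 18-26 | J6 26-35 |
Completion: J1=18  J2=10  J3=3  J4=26  J5=1  J6=35
Turnaround (C−A): J1=18  J2=10  J3=3  J4=26  J5=1  J6=35
Turnaround = completion − arrival: J1=18, J2=10, J3=3, J4=26, J5=1, J6=35
Total turnaround = 18 + 10 + 3 + 26 + 1 + 35 = 93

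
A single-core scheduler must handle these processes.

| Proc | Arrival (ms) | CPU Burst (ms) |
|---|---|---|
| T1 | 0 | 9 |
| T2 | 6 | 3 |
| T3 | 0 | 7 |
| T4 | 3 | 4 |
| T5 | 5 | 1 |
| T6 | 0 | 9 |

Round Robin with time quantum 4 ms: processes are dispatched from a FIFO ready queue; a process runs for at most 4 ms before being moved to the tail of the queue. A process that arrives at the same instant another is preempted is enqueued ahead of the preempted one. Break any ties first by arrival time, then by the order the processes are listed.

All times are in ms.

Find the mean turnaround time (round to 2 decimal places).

Timeline: | T1 0-4 | T3 4-8 | T6 8-12 | T4 12-16 | T1 16-20 | T5 20-21 | T2 21-24 | T3 24-27 | T6 27-31 | T1 31-32 | T6 32-33 |
Completion: T1=32  T2=24  T3=27  T4=16  T5=21  T6=33
Turnaround (C−A): T1=32  T2=18  T3=27  T4=13  T5=16  T6=33
Turnaround times: T1=32, T2=18, T3=27, T4=13, T5=16, T6=33
Average turnaround = (32+18+27+13+16+33) / 6 = 139/6 = 23.17

23.17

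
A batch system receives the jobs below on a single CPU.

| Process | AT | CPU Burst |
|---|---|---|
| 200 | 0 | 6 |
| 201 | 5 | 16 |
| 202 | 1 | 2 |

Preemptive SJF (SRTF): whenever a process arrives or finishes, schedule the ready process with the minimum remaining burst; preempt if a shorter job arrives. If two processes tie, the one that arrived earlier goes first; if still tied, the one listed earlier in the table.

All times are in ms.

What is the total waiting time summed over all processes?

5

Gantt: | 200 0-1 | 202 1-3 | 200 3-8 | 201 8-24 |
Completion: 200=8  201=24  202=3
Turnaround (C−A): 200=8  201=19  202=2
Waiting = turnaround − burst: 200=2, 201=3, 202=0
Total waiting = 2 + 3 + 0 = 5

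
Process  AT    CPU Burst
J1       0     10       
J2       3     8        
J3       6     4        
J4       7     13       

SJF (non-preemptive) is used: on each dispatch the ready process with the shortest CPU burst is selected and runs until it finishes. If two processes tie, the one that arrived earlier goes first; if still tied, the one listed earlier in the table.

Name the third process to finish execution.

J2

Timeline: | J1 0-10 | J3 10-14 | J2 14-22 | J4 22-35 |
Completion: J1=10  J2=22  J3=14  J4=35
Turnaround (C−A): J1=10  J2=19  J3=8  J4=28
Finish order: J1 → J3 → J2 → J4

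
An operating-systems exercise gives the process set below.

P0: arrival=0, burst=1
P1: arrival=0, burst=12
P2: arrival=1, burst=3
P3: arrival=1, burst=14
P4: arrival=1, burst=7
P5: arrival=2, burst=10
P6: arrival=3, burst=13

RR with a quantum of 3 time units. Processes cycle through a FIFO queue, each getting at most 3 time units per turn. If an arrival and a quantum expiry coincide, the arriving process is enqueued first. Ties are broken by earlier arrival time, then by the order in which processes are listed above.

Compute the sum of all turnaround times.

Schedule: | P0 0-1 | P1 1-4 | P2 4-7 | P3 7-10 | P4 10-13 | P5 13-16 | P6 16-19 | P1 19-22 | P3 22-25 | P4 25-28 | P5 28-31 | P6 31-34 | P1 34-37 | P3 37-40 | P4 40-41 | P5 41-44 | P6 44-47 | P1 47-50 | P3 50-53 | P5 53-54 | P6 54-57 | P3 57-59 | P6 59-60 |
Completion: P0=1  P1=50  P2=7  P3=59  P4=41  P5=54  P6=60
Turnaround (C−A): P0=1  P1=50  P2=6  P3=58  P4=40  P5=52  P6=57
Turnaround = completion − arrival: P0=1, P1=50, P2=6, P3=58, P4=40, P5=52, P6=57
Total turnaround = 1 + 50 + 6 + 58 + 40 + 52 + 57 = 264

264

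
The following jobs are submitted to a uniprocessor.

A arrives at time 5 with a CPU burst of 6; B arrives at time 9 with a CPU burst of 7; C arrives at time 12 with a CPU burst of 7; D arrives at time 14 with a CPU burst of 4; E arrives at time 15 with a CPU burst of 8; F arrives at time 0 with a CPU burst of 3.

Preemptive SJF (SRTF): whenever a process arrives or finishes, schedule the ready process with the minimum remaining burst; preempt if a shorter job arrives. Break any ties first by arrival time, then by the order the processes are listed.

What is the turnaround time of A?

Gantt: | F 0-3 | idle 3-5 | A 5-11 | B 11-18 | D 18-22 | C 22-29 | E 29-37 |
Completion: A=11  B=18  C=29  D=22  E=37  F=3
Turnaround(A) = completion − arrival = 11 − 5 = 6

6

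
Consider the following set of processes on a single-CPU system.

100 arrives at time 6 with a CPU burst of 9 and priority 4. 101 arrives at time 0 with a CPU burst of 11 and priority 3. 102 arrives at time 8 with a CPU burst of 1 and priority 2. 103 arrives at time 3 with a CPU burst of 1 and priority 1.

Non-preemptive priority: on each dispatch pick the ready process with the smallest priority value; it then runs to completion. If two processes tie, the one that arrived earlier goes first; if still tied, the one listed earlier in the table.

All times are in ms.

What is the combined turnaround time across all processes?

Timeline: | 101 0-11 | 103 11-12 | 102 12-13 | 100 13-22 |
Completion: 100=22  101=11  102=13  103=12
Turnaround (C−A): 100=16  101=11  102=5  103=9
Turnaround = completion − arrival: 100=16, 101=11, 102=5, 103=9
Total turnaround = 16 + 11 + 5 + 9 = 41

41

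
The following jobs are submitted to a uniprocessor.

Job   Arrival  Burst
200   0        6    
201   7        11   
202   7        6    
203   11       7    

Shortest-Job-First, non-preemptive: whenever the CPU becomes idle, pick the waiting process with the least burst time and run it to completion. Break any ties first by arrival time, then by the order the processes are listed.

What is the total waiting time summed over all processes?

15

Timeline: | 200 0-6 | idle 6-7 | 202 7-13 | 203 13-20 | 201 20-31 |
Completion: 200=6  201=31  202=13  203=20
Turnaround (C−A): 200=6  201=24  202=6  203=9
Waiting = turnaround − burst: 200=0, 201=13, 202=0, 203=2
Total waiting = 0 + 13 + 0 + 2 = 15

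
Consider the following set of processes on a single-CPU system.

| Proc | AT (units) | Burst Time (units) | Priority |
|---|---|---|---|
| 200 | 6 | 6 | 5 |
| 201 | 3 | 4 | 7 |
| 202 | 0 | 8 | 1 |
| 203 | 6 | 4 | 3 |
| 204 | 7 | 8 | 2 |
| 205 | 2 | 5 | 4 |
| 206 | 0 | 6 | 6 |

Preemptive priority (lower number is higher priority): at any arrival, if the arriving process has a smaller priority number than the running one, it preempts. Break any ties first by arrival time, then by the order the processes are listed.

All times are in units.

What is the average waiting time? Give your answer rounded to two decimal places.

16.14

Schedule: | 202 0-8 | 204 8-16 | 203 16-20 | 205 20-25 | 200 25-31 | 206 31-37 | 201 37-41 |
Completion: 200=31  201=41  202=8  203=20  204=16  205=25  206=37
Waiting times: 200=19, 201=34, 202=0, 203=10, 204=1, 205=18, 206=31
Average waiting = (19+34+0+10+1+18+31) / 7 = 113/7 = 16.14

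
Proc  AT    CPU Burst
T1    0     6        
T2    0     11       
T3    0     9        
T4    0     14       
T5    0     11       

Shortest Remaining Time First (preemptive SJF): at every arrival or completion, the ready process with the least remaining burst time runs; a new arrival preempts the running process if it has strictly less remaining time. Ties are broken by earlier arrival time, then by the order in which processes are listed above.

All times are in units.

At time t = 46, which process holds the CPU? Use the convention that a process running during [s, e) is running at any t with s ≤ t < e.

T4

Timeline: | T1 0-6 | T3 6-15 | T2 15-26 | T5 26-37 | T4 37-51 |
Completion: T1=6  T2=26  T3=15  T4=51  T5=37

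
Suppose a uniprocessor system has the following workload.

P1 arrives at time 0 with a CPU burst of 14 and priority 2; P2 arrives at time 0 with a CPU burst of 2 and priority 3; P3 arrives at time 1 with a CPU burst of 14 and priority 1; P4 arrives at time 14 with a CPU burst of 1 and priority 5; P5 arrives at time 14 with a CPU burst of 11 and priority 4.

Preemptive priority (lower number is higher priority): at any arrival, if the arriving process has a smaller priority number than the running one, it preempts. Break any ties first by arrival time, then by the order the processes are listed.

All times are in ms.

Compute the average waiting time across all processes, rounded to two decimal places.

Timeline: | P1 0-1 | P3 1-15 | P1 15-28 | P2 28-30 | P5 30-41 | P4 41-42 |
Completion: P1=28  P2=30  P3=15  P4=42  P5=41
Turnaround (C−A): P1=28  P2=30  P3=14  P4=28  P5=27
Waiting times: P1=14, P2=28, P3=0, P4=27, P5=16
Average waiting = (14+28+0+27+16) / 5 = 85/5 = 17.00

17.00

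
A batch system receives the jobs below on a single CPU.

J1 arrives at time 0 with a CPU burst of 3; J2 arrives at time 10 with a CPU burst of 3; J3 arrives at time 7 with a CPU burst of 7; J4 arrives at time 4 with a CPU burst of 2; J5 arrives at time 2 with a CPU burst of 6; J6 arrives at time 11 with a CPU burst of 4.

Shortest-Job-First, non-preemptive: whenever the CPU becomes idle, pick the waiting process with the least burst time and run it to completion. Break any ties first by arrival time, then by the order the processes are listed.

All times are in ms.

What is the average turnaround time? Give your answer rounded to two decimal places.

Timeline: | J1 0-3 | J5 3-9 | J4 9-11 | J2 11-14 | J6 14-18 | J3 18-25 |
Completion: J1=3  J2=14  J3=25  J4=11  J5=9  J6=18
Turnaround (C−A): J1=3  J2=4  J3=18  J4=7  J5=7  J6=7
Turnaround times: J1=3, J2=4, J3=18, J4=7, J5=7, J6=7
Average turnaround = (3+4+18+7+7+7) / 6 = 46/6 = 7.67

7.67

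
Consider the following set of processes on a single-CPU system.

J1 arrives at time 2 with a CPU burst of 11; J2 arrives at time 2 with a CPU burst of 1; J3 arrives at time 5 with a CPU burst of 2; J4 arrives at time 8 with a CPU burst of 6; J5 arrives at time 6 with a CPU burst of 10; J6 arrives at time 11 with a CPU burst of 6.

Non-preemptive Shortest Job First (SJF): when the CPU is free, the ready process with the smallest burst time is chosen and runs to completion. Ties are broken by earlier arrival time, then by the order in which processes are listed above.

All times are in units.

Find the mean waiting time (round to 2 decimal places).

8.50

Schedule: | idle 0-2 | J2 2-3 | J1 3-14 | J3 14-16 | J4 16-22 | J6 22-28 | J5 28-38 |
Completion: J1=14  J2=3  J3=16  J4=22  J5=38  J6=28
Waiting times: J1=1, J2=0, J3=9, J4=8, J5=22, J6=11
Average waiting = (1+0+9+8+22+11) / 6 = 51/6 = 8.50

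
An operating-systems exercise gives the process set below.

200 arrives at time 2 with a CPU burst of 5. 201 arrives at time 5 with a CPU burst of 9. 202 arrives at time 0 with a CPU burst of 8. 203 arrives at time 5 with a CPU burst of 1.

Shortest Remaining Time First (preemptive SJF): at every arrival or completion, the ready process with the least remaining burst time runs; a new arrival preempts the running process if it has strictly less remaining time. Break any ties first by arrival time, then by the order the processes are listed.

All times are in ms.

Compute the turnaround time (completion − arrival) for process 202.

Timeline: | 202 0-2 | 200 2-5 | 203 5-6 | 200 6-8 | 202 8-14 | 201 14-23 |
Completion: 200=8  201=23  202=14  203=6
Turnaround (C−A): 200=6  201=18  202=14  203=1
Turnaround(202) = completion − arrival = 14 − 0 = 14

14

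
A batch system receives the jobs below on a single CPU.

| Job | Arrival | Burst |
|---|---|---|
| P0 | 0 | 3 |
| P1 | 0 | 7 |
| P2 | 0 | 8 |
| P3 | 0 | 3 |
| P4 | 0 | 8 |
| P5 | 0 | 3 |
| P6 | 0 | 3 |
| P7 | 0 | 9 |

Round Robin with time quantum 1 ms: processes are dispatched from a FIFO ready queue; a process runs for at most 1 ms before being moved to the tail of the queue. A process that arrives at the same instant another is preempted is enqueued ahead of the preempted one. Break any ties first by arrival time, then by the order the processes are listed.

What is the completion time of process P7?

Gantt: | P0 0-1 | P1 1-2 | P2 2-3 | P3 3-4 | P4 4-5 | P5 5-6 | P6 6-7 | P7 7-8 | P0 8-9 | P1 9-10 | P2 10-11 | P3 11-12 | P4 12-13 | P5 13-14 | P6 14-15 | P7 15-16 | P0 16-17 | P1 17-18 | P2 18-19 | P3 19-20 | P4 20-21 | P5 21-22 | P6 22-23 | P7 23-24 | P1 24-25 | P2 25-26 | P4 26-27 | P7 27-28 | P1 28-29 | P2 29-30 | P4 30-31 | P7 31-32 | P1 32-33 | P2 33-34 | P4 34-35 | P7 35-36 | P1 36-37 | P2 37-38 | P4 38-39 | P7 39-40 | P2 40-41 | P4 41-42 | P7 42-44 |
Completion: P0=17  P1=37  P2=41  P3=20  P4=42  P5=22  P6=23  P7=44
Turnaround (C−A): P0=17  P1=37  P2=41  P3=20  P4=42  P5=22  P6=23  P7=44

44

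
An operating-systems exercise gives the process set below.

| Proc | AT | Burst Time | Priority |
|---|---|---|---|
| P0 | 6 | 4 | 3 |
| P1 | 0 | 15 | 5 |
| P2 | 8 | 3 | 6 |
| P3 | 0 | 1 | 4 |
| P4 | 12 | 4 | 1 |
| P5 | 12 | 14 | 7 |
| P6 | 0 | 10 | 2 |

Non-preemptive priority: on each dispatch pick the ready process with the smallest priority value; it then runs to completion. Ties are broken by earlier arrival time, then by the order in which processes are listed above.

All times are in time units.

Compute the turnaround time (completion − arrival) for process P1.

Gantt: | P6 0-10 | P0 10-14 | P4 14-18 | P3 18-19 | P1 19-34 | P2 34-37 | P5 37-51 |
Completion: P0=14  P1=34  P2=37  P3=19  P4=18  P5=51  P6=10
Turnaround(P1) = completion − arrival = 34 − 0 = 34

34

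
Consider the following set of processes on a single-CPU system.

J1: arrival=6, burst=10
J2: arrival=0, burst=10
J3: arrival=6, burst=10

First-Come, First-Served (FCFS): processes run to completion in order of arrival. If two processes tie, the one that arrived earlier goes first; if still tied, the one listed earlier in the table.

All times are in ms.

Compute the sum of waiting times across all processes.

18

Schedule: | J2 0-10 | J1 10-20 | J3 20-30 |
Completion: J1=20  J2=10  J3=30
Turnaround (C−A): J1=14  J2=10  J3=24
Waiting = turnaround − burst: J1=4, J2=0, J3=14
Total waiting = 4 + 0 + 14 = 18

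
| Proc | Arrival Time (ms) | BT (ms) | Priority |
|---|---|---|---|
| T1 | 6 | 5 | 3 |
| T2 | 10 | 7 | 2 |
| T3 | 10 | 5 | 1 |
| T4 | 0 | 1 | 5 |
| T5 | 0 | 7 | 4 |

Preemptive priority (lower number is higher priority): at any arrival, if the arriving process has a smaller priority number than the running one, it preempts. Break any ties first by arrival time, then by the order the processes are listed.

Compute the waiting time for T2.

5

Schedule: | T5 0-6 | T1 6-10 | T3 10-15 | T2 15-22 | T1 22-23 | T5 23-24 | T4 24-25 |
Completion: T1=23  T2=22  T3=15  T4=25  T5=24
Turnaround (C−A): T1=17  T2=12  T3=5  T4=25  T5=24
Waiting(T2) = turnaround − burst = 12 − 7 = 5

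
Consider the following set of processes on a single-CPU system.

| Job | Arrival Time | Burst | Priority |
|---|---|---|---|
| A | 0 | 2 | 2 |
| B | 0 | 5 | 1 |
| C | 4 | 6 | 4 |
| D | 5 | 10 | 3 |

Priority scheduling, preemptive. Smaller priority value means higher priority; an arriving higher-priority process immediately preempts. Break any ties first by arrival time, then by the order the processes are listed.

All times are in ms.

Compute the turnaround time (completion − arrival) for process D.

Schedule: | B 0-5 | A 5-7 | D 7-17 | C 17-23 |
Completion: A=7  B=5  C=23  D=17
Turnaround(D) = completion − arrival = 17 − 5 = 12

12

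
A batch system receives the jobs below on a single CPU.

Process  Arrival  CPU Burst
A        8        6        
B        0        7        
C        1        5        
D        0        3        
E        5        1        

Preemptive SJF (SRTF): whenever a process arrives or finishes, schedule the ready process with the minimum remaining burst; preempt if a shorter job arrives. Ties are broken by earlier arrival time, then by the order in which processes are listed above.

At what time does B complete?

Timeline: | D 0-3 | C 3-5 | E 5-6 | C 6-9 | A 9-15 | B 15-22 |
Completion: A=15  B=22  C=9  D=3  E=6
Turnaround (C−A): A=7  B=22  C=8  D=3  E=1

22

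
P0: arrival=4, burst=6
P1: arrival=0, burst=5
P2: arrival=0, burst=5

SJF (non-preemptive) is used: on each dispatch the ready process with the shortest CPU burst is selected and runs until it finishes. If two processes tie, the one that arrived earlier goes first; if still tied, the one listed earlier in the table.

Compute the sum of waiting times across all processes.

11

Schedule: | P1 0-5 | P2 5-10 | P0 10-16 |
Completion: P0=16  P1=5  P2=10
Turnaround (C−A): P0=12  P1=5  P2=10
Waiting = turnaround − burst: P0=6, P1=0, P2=5
Total waiting = 6 + 0 + 5 = 11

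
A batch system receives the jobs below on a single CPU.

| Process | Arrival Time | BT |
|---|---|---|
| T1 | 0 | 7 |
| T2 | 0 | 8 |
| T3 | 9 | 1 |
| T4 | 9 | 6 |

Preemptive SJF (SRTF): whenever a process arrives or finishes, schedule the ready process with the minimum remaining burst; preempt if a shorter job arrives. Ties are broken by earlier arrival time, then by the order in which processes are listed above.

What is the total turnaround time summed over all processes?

Schedule: | T1 0-7 | T2 7-9 | T3 9-10 | T2 10-16 | T4 16-22 |
Completion: T1=7  T2=16  T3=10  T4=22
Turnaround (C−A): T1=7  T2=16  T3=1  T4=13
Turnaround = completion − arrival: T1=7, T2=16, T3=1, T4=13
Total turnaround = 7 + 16 + 1 + 13 = 37

37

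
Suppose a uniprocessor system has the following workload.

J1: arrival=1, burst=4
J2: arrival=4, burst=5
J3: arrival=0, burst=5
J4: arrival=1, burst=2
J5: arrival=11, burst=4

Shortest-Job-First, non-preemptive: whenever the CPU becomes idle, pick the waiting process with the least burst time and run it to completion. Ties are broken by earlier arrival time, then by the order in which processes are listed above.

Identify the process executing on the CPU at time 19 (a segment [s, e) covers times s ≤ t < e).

J2

Timeline: | J3 0-5 | J4 5-7 | J1 7-11 | J5 11-15 | J2 15-20 |
Completion: J1=11  J2=20  J3=5  J4=7  J5=15
Turnaround (C−A): J1=10  J2=16  J3=5  J4=6  J5=4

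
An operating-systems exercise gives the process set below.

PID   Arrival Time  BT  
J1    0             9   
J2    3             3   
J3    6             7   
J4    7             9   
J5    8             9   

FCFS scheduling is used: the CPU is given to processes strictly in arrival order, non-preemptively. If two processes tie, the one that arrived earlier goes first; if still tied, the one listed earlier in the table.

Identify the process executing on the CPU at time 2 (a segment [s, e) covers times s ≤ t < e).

Timeline: | J1 0-9 | J2 9-12 | J3 12-19 | J4 19-28 | J5 28-37 |
Completion: J1=9  J2=12  J3=19  J4=28  J5=37
Turnaround (C−A): J1=9  J2=9  J3=13  J4=21  J5=29

J1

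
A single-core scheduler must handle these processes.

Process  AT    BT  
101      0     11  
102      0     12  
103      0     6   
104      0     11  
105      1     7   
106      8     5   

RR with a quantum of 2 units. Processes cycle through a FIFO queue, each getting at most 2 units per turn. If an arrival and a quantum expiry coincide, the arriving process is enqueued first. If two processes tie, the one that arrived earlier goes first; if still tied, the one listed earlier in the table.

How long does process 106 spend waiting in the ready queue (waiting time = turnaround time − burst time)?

26

Schedule: | 101 0-2 | 102 2-4 | 103 4-6 | 104 6-8 | 105 8-10 | 101 10-12 | 102 12-14 | 103 14-16 | 106 16-18 | 104 18-20 | 105 20-22 | 101 22-24 | 102 24-26 | 103 26-28 | 106 28-30 | 104 30-32 | 105 32-34 | 101 34-36 | 102 36-38 | 106 38-39 | 104 39-41 | 105 41-42 | 101 42-44 | 102 44-46 | 104 46-48 | 101 48-49 | 102 49-51 | 104 51-52 |
Completion: 101=49  102=51  103=28  104=52  105=42  106=39
Waiting(106) = turnaround − burst = 31 − 5 = 26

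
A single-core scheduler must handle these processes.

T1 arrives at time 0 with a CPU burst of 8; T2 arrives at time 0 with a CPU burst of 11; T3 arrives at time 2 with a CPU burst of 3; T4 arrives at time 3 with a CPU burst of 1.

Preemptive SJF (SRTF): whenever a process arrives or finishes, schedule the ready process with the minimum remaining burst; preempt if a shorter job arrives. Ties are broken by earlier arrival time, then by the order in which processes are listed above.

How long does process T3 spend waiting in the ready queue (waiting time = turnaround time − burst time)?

Timeline: | T1 0-2 | T3 2-3 | T4 3-4 | T3 4-6 | T1 6-12 | T2 12-23 |
Completion: T1=12  T2=23  T3=6  T4=4
Turnaround (C−A): T1=12  T2=23  T3=4  T4=1
Waiting(T3) = turnaround − burst = 4 − 3 = 1

1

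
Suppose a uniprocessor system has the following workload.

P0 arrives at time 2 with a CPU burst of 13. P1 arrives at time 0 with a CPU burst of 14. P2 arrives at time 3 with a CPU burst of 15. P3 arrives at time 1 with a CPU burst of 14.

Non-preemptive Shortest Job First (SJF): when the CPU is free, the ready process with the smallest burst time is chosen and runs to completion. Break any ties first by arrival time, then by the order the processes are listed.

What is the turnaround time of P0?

25

Timeline: | P1 0-14 | P0 14-27 | P3 27-41 | P2 41-56 |
Completion: P0=27  P1=14  P2=56  P3=41
Turnaround(P0) = completion − arrival = 27 − 2 = 25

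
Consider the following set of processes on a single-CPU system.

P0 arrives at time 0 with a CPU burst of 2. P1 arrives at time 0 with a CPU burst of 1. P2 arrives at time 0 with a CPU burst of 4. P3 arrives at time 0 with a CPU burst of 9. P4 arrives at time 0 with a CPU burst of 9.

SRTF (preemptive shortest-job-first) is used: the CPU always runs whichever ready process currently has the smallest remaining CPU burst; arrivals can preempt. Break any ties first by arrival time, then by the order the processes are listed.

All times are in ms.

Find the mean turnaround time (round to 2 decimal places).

Timeline: | P1 0-1 | P0 1-3 | P2 3-7 | P3 7-16 | P4 16-25 |
Completion: P0=3  P1=1  P2=7  P3=16  P4=25
Turnaround (C−A): P0=3  P1=1  P2=7  P3=16  P4=25
Turnaround times: P0=3, P1=1, P2=7, P3=16, P4=25
Average turnaround = (3+1+7+16+25) / 5 = 52/5 = 10.40

10.40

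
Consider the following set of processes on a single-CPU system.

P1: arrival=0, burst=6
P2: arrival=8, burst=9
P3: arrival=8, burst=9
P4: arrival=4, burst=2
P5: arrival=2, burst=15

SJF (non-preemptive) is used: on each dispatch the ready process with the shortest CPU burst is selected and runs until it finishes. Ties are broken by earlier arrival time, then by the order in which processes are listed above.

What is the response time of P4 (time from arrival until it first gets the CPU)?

2

Gantt: | P1 0-6 | P4 6-8 | P2 8-17 | P3 17-26 | P5 26-41 |
Completion: P1=6  P2=17  P3=26  P4=8  P5=41
Turnaround (C−A): P1=6  P2=9  P3=18  P4=4  P5=39
Response(P4) = first start − arrival = 6 − 4 = 2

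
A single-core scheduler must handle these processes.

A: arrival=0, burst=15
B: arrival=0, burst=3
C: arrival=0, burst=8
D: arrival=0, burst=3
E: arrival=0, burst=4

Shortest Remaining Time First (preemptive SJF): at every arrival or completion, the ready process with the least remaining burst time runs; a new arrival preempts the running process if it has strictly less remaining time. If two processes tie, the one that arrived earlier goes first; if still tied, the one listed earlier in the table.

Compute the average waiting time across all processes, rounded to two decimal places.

7.40

Schedule: | B 0-3 | D 3-6 | E 6-10 | C 10-18 | A 18-33 |
Completion: A=33  B=3  C=18  D=6  E=10
Turnaround (C−A): A=33  B=3  C=18  D=6  E=10
Waiting times: A=18, B=0, C=10, D=3, E=6
Average waiting = (18+0+10+3+6) / 5 = 37/5 = 7.40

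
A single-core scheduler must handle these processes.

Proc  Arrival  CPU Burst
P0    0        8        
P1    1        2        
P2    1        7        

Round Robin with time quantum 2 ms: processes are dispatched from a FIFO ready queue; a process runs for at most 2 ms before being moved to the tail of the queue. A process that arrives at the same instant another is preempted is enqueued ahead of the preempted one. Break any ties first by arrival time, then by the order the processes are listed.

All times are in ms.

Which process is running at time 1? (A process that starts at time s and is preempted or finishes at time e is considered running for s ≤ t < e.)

P0

Schedule: | P0 0-2 | P1 2-4 | P2 4-6 | P0 6-8 | P2 8-10 | P0 10-12 | P2 12-14 | P0 14-16 | P2 16-17 |
Completion: P0=16  P1=4  P2=17
Turnaround (C−A): P0=16  P1=3  P2=16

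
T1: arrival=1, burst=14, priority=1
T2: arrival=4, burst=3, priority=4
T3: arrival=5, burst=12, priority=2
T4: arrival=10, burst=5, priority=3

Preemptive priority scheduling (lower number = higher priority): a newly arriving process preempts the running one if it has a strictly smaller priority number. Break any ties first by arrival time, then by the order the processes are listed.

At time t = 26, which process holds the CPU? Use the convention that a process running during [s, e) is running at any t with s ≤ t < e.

T3

Timeline: | idle 0-1 | T1 1-15 | T3 15-27 | T4 27-32 | T2 32-35 |
Completion: T1=15  T2=35  T3=27  T4=32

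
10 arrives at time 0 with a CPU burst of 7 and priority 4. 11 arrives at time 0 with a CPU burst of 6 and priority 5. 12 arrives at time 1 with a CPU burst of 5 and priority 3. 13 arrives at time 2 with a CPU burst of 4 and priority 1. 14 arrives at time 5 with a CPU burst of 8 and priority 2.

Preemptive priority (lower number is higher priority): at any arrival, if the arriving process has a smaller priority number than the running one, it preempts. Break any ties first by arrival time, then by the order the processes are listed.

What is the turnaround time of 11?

Timeline: | 10 0-1 | 12 1-2 | 13 2-6 | 14 6-14 | 12 14-18 | 10 18-24 | 11 24-30 |
Completion: 10=24  11=30  12=18  13=6  14=14
Turnaround(11) = completion − arrival = 30 − 0 = 30

30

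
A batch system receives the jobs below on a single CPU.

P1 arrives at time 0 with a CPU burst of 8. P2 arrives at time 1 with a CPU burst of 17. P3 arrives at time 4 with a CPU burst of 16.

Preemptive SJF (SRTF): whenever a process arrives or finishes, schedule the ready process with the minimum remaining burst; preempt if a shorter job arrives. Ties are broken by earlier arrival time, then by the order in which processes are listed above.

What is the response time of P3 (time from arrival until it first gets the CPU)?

Gantt: | P1 0-8 | P3 8-24 | P2 24-41 |
Completion: P1=8  P2=41  P3=24
Turnaround (C−A): P1=8  P2=40  P3=20
Response(P3) = first start − arrival = 8 − 4 = 4

4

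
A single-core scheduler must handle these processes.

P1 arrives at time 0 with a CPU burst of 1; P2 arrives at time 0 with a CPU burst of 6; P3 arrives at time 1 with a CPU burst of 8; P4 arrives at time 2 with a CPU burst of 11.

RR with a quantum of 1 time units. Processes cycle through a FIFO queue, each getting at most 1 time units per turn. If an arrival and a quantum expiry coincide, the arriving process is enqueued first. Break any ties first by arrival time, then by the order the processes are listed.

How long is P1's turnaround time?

1

Gantt: | P1 0-1 | P2 1-2 | P3 2-3 | P4 3-4 | P2 4-5 | P3 5-6 | P4 6-7 | P2 7-8 | P3 8-9 | P4 9-10 | P2 10-11 | P3 11-12 | P4 12-13 | P2 13-14 | P3 14-15 | P4 15-16 | P2 16-17 | P3 17-18 | P4 18-19 | P3 19-20 | P4 20-21 | P3 21-22 | P4 22-26 |
Completion: P1=1  P2=17  P3=22  P4=26
Turnaround(P1) = completion − arrival = 1 − 0 = 1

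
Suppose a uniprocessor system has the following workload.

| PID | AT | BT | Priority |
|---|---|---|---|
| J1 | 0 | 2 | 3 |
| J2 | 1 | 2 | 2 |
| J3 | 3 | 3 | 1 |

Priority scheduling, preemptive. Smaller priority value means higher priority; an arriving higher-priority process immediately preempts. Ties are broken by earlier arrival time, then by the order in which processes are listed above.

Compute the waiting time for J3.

Timeline: | J1 0-1 | J2 1-3 | J3 3-6 | J1 6-7 |
Completion: J1=7  J2=3  J3=6
Turnaround (C−A): J1=7  J2=2  J3=3
Waiting(J3) = turnaround − burst = 3 − 3 = 0

0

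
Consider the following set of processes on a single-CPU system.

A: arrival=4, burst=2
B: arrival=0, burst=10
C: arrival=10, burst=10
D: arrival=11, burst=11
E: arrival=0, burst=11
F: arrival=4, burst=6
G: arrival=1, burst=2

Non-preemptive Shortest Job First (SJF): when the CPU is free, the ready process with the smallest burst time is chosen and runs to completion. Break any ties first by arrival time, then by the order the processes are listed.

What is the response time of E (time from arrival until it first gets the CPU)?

Timeline: | B 0-10 | G 10-12 | A 12-14 | F 14-20 | C 20-30 | E 30-41 | D 41-52 |
Completion: A=14  B=10  C=30  D=52  E=41  F=20  G=12
Turnaround (C−A): A=10  B=10  C=20  D=41  E=41  F=16  G=11
Response(E) = first start − arrival = 30 − 0 = 30

30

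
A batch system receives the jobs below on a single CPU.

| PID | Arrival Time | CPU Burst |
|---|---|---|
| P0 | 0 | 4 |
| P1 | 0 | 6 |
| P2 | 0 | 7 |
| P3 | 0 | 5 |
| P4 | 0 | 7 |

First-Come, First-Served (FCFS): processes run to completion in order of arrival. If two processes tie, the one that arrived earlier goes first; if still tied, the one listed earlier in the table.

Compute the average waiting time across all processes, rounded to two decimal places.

10.60

Schedule: | P0 0-4 | P1 4-10 | P2 10-17 | P3 17-22 | P4 22-29 |
Completion: P0=4  P1=10  P2=17  P3=22  P4=29
Waiting times: P0=0, P1=4, P2=10, P3=17, P4=22
Average waiting = (0+4+10+17+22) / 5 = 53/5 = 10.60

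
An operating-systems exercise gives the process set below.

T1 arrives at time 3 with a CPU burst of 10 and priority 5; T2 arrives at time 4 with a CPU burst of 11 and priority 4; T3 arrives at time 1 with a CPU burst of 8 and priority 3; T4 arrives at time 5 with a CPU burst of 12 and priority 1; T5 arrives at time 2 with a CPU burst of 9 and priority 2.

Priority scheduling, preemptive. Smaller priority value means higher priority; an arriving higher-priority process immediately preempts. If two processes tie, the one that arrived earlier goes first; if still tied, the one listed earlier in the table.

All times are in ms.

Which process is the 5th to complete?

T1

Timeline: | idle 0-1 | T3 1-2 | T5 2-5 | T4 5-17 | T5 17-23 | T3 23-30 | T2 30-41 | T1 41-51 |
Completion: T1=51  T2=41  T3=30  T4=17  T5=23
Finish order: T4 → T5 → T3 → T2 → T1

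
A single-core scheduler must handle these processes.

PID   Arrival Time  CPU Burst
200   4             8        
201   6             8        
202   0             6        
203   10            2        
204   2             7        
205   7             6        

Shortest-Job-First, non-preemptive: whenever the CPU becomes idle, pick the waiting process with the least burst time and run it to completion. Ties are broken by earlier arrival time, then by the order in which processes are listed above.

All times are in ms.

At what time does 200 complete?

29

Gantt: | 202 0-6 | 204 6-13 | 203 13-15 | 205 15-21 | 200 21-29 | 201 29-37 |
Completion: 200=29  201=37  202=6  203=15  204=13  205=21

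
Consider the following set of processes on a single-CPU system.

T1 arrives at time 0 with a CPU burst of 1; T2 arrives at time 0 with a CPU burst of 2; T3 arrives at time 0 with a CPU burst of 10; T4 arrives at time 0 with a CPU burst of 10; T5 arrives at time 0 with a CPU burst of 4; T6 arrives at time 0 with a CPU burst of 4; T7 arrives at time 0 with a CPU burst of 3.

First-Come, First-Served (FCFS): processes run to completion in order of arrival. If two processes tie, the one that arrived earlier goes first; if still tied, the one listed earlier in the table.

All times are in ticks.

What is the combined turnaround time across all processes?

Gantt: | T1 0-1 | T2 1-3 | T3 3-13 | T4 13-23 | T5 23-27 | T6 27-31 | T7 31-34 |
Completion: T1=1  T2=3  T3=13  T4=23  T5=27  T6=31  T7=34
Turnaround (C−A): T1=1  T2=3  T3=13  T4=23  T5=27  T6=31  T7=34
Turnaround = completion − arrival: T1=1, T2=3, T3=13, T4=23, T5=27, T6=31, T7=34
Total turnaround = 1 + 3 + 13 + 23 + 27 + 31 + 34 = 132

132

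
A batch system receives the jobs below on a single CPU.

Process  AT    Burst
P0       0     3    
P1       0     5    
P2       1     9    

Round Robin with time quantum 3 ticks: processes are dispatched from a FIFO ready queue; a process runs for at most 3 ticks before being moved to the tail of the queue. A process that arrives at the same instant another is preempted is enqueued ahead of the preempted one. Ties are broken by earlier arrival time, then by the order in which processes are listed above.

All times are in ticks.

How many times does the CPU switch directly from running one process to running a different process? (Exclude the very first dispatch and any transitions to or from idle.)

4

Timeline: | P0 0-3 | P1 3-6 | P2 6-9 | P1 9-11 | P2 11-17 |
Completion: P0=3  P1=11  P2=17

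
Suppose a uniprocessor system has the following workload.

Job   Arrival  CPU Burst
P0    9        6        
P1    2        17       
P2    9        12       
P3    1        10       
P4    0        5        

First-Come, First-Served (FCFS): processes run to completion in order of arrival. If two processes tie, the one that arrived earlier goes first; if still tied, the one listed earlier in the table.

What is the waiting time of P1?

Timeline: | P4 0-5 | P3 5-15 | P1 15-32 | P0 32-38 | P2 38-50 |
Completion: P0=38  P1=32  P2=50  P3=15  P4=5
Turnaround (C−A): P0=29  P1=30  P2=41  P3=14  P4=5
Waiting(P1) = turnaround − burst = 30 − 17 = 13

13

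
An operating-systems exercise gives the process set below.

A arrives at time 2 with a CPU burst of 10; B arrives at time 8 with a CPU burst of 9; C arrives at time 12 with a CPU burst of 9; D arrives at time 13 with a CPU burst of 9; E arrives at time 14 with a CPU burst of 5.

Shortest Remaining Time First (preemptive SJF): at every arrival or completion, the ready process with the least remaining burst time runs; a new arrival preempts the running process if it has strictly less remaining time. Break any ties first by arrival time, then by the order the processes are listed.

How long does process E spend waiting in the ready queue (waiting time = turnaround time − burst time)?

Gantt: | idle 0-2 | A 2-12 | B 12-14 | E 14-19 | B 19-26 | C 26-35 | D 35-44 |
Completion: A=12  B=26  C=35  D=44  E=19
Turnaround (C−A): A=10  B=18  C=23  D=31  E=5
Waiting(E) = turnaround − burst = 5 − 5 = 0

0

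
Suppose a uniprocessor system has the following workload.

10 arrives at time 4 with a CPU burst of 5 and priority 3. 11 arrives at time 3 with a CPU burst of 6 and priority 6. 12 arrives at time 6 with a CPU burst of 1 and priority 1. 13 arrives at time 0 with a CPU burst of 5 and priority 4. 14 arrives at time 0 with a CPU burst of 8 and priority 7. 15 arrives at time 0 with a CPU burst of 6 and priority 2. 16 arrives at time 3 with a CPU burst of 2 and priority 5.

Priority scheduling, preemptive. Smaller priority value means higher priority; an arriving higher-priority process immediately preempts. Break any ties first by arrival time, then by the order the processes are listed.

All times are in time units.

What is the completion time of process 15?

6

Schedule: | 15 0-6 | 12 6-7 | 10 7-12 | 13 12-17 | 16 17-19 | 11 19-25 | 14 25-33 |
Completion: 10=12  11=25  12=7  13=17  14=33  15=6  16=19
Turnaround (C−A): 10=8  11=22  12=1  13=17  14=33  15=6  16=16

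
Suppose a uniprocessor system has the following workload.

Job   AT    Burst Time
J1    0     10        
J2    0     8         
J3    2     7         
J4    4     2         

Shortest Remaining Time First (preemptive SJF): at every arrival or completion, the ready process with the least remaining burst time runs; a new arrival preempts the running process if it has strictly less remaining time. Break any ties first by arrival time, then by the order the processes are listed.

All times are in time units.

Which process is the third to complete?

J3

Gantt: | J2 0-4 | J4 4-6 | J2 6-10 | J3 10-17 | J1 17-27 |
Completion: J1=27  J2=10  J3=17  J4=6
Finish order: J4 → J2 → J3 → J1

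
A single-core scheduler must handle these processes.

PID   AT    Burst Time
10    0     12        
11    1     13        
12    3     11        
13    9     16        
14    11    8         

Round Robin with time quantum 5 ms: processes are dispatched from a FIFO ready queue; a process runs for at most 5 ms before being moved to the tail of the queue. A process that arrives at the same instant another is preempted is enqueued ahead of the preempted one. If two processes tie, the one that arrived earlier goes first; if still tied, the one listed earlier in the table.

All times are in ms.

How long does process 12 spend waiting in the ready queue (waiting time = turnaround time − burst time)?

Timeline: | 10 0-5 | 11 5-10 | 12 10-15 | 10 15-20 | 13 20-25 | 11 25-30 | 14 30-35 | 12 35-40 | 10 40-42 | 13 42-47 | 11 47-50 | 14 50-53 | 12 53-54 | 13 54-60 |
Completion: 10=42  11=50  12=54  13=60  14=53
Waiting(12) = turnaround − burst = 51 − 11 = 40

40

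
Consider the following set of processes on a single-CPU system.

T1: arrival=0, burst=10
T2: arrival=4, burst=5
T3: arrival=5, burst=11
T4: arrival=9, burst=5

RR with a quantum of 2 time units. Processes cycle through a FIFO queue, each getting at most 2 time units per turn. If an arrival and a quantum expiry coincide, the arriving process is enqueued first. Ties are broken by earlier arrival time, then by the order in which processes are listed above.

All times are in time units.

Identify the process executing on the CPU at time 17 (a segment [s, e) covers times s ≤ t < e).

T3

Timeline: | T1 0-4 | T2 4-6 | T1 6-8 | T3 8-10 | T2 10-12 | T1 12-14 | T4 14-16 | T3 16-18 | T2 18-19 | T1 19-21 | T4 21-23 | T3 23-25 | T4 25-26 | T3 26-31 |
Completion: T1=21  T2=19  T3=31  T4=26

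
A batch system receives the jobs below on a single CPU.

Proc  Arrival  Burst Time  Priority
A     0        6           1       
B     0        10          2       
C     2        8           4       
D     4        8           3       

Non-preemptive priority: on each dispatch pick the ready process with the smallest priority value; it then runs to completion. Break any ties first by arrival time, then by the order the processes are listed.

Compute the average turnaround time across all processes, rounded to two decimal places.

18.00

Schedule: | A 0-6 | B 6-16 | D 16-24 | C 24-32 |
Completion: A=6  B=16  C=32  D=24
Turnaround times: A=6, B=16, C=30, D=20
Average turnaround = (6+16+30+20) / 4 = 72/4 = 18.00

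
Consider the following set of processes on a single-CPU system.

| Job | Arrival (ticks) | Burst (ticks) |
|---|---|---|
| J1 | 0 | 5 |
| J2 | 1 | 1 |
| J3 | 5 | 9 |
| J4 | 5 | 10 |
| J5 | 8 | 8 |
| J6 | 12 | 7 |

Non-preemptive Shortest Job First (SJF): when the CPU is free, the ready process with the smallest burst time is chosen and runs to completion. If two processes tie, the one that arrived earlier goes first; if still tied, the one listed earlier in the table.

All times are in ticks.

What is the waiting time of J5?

14

Schedule: | J1 0-5 | J2 5-6 | J3 6-15 | J6 15-22 | J5 22-30 | J4 30-40 |
Completion: J1=5  J2=6  J3=15  J4=40  J5=30  J6=22
Waiting(J5) = turnaround − burst = 22 − 8 = 14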